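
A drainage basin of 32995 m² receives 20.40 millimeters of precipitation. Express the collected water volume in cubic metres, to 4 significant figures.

1 mm over 1 m² is 1 L, so volume = 20.4 × 32995 = 673098 L = 673.1 m³.

673.1 cubic metres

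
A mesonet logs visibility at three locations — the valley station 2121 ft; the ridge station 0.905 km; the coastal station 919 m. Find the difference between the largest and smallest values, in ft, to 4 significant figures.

894.1 ft

the ridge station: 0.905 km = 2969.160 ft.
the coastal station: 919 m = 3015.092 ft.
Spread: 3015.092 − 2121.000 = 894.1 ft.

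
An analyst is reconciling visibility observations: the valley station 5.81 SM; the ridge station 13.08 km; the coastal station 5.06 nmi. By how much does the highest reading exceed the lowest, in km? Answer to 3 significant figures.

3.73 km

the valley station: 5.81 SM = 9.3503 km.
the coastal station: 5.06 nmi = 9.3711 km.
Spread: 13.0800 − 9.3503 = 3.73 km.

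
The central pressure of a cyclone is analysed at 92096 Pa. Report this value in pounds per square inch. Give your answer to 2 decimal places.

1 Pa = 0.000145038 psi, so 92096 × 0.000145038 = 13.36 psi.

13.36 psi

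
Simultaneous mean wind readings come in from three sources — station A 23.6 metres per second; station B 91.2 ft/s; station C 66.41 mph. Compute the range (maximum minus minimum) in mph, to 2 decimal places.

13.62 mph

station A: 23.6 m/s = 52.7917 mph.
station B: 91.2 ft/s = 62.1818 mph.
Spread: 66.4100 − 52.7917 = 13.62 mph.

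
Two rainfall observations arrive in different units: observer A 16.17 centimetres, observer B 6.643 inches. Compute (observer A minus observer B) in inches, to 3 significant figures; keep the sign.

observer A: 16.17 cm = 6.36614 in.
Difference: 6.36614 − 6.64300 = -0.277 in.

-0.277 in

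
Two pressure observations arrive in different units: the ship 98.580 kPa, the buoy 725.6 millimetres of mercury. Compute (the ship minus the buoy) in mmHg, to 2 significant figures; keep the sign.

the ship: 98.580 kPa = 739.41 mmHg.
Difference: 739.41 − 725.60 = 14 mmHg.

14 mmHg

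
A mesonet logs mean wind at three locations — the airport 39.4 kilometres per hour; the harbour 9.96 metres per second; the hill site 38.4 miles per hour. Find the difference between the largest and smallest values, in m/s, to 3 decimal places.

7.206 m/s

the airport: 39.4 km/h = 10.94444 m/s.
the hill site: 38.4 mph = 17.16634 m/s.
Spread: 17.16634 − 9.96000 = 7.206 m/s.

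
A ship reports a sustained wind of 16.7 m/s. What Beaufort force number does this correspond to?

16.7 m/s lies in the Beaufort 7 band (near gale, 13.9–17.1 m/s).

Beaufort force 7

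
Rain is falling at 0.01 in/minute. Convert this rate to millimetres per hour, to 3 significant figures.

15.2 mm/hour

0.01 in/minute × 25.4 mm/in × 60 minute/hour = 15.2 mm/hour.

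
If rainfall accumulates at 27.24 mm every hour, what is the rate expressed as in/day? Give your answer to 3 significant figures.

27.24 mm/hour × 0.0393701 in/mm × 24 hour/day = 25.7 in/day.

25.7 in/day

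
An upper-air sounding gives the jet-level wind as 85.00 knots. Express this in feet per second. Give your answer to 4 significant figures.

1 kt = 1.68781 ft/s, so 85.00 × 1.68781 = 143.5 ft/s.

143.5 ft/s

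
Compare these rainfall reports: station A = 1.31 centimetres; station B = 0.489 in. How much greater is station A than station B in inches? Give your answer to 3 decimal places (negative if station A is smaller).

station A: 1.31 cm = 0.51575 in.
Difference: 0.51575 − 0.48900 = 0.027 in.

0.027 in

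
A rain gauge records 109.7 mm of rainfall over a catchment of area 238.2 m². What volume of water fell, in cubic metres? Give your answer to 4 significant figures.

26.13 cubic metres

1 mm over 1 m² is 1 L, so volume = 109.7 × 238.2 = 26130.54 L = 26.13 m³.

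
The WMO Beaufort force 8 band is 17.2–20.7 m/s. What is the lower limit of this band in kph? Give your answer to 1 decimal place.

61.9 km/h

17.2–20.7 m/s × 3.6 = 61.9–74.5 km/h.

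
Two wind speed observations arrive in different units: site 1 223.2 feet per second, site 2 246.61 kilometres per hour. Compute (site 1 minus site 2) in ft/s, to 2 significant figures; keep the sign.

-1.5 ft/s

site 2: 246.61 km/h = 224.747 ft/s.
Difference: 223.200 − 224.747 = -1.5 ft/s.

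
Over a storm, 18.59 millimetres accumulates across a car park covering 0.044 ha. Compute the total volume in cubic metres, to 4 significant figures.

Area: 0.044 ha = 440 m².
1 mm over 1 m² is 1 L, so volume = 18.59 × 440 = 8179.6 L = 8.180 m³.

8.180 cubic metres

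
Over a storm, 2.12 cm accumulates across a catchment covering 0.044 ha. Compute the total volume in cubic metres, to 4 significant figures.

9.328 cubic metres

Depth: 2.12 cm × 10 = 21.2 mm.
Area: 0.044 ha = 440 m².
1 mm over 1 m² is 1 L, so volume = 21.2 × 440 = 9328 L = 9.328 m³.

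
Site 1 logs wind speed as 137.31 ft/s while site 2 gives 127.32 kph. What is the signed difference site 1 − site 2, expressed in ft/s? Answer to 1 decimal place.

21.3 ft/s

site 2: 127.32 km/h = 116.032 ft/s.
Difference: 137.310 − 116.032 = 21.3 ft/s.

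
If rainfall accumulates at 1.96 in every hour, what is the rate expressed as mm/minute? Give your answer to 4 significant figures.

1.96 in/hour × 25.4 mm/in × 0.0166667 hour/minute = 0.8297 mm/minute.

0.8297 mm/minute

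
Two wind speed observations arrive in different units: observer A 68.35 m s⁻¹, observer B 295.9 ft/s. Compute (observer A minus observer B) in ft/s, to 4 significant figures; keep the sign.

-71.65 ft/s

observer A: 68.35 m/s = 224.2454 ft/s.
Difference: 224.2454 − 295.9000 = -71.65 ft/s.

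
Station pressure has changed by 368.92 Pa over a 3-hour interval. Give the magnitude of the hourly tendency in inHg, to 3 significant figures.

0.0363 inHg per hour

368.92 Pa / 3 h × 0.0002953 inHg/Pa = 0.0363 inHg/h.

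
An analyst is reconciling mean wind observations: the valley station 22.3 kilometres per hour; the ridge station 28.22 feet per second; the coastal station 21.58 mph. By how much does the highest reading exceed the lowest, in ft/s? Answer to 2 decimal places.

the valley station: 22.3 km/h = 20.3230 ft/s.
the coastal station: 21.58 mph = 31.6507 ft/s.
Spread: 31.6507 − 20.3230 = 11.33 ft/s.

11.33 ft/s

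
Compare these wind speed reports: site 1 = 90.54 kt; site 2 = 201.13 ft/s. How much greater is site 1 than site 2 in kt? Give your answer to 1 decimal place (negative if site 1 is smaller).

site 2: 201.13 ft/s = 119.166 kt.
Difference: 90.540 − 119.166 = -28.6 kt.

-28.6 kt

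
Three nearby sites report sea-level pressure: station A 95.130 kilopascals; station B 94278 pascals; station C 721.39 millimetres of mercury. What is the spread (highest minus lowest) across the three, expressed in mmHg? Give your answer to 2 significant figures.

14 mmHg

station A: 95.130 kPa = 713.53 mmHg.
station B: 94278 Pa = 707.14 mmHg.
Spread: 721.39 − 707.14 = 14 mmHg.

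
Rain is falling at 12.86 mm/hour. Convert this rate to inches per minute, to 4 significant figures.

12.86 mm/hour × 0.0393701 in/mm × 0.0166667 hour/minute = 0.008438 in/minute.

0.008438 in/minute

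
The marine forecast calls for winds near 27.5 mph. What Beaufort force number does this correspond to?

Beaufort force 6

27.5 mph = 12.3 m/s, which is Beaufort 6 (strong breeze, 10.8–13.8 m/s).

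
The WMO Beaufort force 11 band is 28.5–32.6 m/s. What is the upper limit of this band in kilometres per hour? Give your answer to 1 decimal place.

28.5–32.6 m/s × 3.6 = 102.6–117.4 km/h.

117.4 km/h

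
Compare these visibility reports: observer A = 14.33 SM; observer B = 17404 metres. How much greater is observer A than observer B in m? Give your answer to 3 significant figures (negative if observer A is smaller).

5660 m

observer A: 14.33 SM = 23061.90 m.
Difference: 23061.90 − 17404.00 = 5660 m.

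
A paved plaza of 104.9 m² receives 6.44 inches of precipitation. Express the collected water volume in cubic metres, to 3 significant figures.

Depth: 6.44 in × 25.4 = 163.576 mm.
1 mm over 1 m² is 1 L, so volume = 163.576 × 104.9 = 17159.122 L = 17.2 m³.

17.2 cubic metres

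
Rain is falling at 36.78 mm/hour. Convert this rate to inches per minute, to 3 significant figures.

36.78 mm/hour × 0.0393701 in/mm × 0.0166667 hour/minute = 0.0241 in/minute.

0.0241 in/minute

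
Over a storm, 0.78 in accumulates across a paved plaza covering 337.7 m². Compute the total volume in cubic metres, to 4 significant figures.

Depth: 0.78 in × 25.4 = 19.812 mm.
1 mm over 1 m² is 1 L, so volume = 19.812 × 337.7 = 6690.5124 L = 6.691 m³.

6.691 cubic metres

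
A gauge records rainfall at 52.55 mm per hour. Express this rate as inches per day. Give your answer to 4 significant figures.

49.65 in/day

52.55 mm/hour × 0.0393701 in/mm × 24 hour/day = 49.65 in/day.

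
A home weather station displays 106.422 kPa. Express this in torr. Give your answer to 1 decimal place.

798.2 mmHg

1 kPa = 7.50062 mmHg, so 106.422 × 7.50062 = 798.2 mmHg.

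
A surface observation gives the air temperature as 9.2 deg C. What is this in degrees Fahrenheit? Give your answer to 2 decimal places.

48.56 °F

°F = °C × 9/5 + 32 = 9.2 × 1.8 + 32 = 48.56 °F.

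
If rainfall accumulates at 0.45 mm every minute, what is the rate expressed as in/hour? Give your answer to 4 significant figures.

1.063 in/hour

0.45 mm/minute × 0.0393701 in/mm × 60 minute/hour = 1.063 in/hour.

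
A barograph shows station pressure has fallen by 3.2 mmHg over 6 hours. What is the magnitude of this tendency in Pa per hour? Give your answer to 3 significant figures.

71.1 Pa per hour

3.2 mmHg / 6 h × 133.322 Pa/mmHg = 71.1 Pa/h.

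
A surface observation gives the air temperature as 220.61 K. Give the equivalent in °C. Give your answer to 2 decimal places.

-52.54 °C

°C = 220.61 − 273.15 = -52.54 °C.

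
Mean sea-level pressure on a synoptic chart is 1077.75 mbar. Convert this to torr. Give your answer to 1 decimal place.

808.4 mmHg

1 mb = 0.750062 mmHg, so 1077.75 × 0.750062 = 808.4 mmHg.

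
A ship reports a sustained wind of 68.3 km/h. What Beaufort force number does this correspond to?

68.3 km/h = 19.0 m/s, which is Beaufort 8 (gale, 17.2–20.7 m/s).

Beaufort force 8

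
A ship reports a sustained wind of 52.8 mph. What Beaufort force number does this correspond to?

Beaufort force 9

52.8 mph = 23.6 m/s, which is Beaufort 9 (strong gale, 20.8–24.4 m/s).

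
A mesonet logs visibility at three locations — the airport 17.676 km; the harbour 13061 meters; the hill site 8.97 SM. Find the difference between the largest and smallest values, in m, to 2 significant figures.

4600 m

the airport: 17.676 km = 17676.00 m.
the hill site: 8.97 SM = 14435.82 m.
Spread: 17676.00 − 13061.00 = 4600 m.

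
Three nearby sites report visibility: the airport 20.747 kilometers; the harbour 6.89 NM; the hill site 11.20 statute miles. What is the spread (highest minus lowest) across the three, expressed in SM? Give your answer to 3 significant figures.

the airport: 20.747 km = 12.8916 SM.
the harbour: 6.89 nmi = 7.9289 SM.
Spread: 12.8916 − 7.9289 = 4.96 SM.

4.96 SM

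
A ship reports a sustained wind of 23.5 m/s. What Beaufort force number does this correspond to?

23.5 m/s lies in the Beaufort 9 band (strong gale, 20.8–24.4 m/s).

Beaufort force 9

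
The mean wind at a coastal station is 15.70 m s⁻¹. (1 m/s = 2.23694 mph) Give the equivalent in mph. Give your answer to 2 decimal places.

1 m/s = 2.23694 mph, so 15.70 × 2.23694 = 35.12 mph.

35.12 mph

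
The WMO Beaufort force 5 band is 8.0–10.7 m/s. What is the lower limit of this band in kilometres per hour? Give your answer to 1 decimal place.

8.0–10.7 m/s × 3.6 = 28.8–38.5 km/h.

28.8 km/h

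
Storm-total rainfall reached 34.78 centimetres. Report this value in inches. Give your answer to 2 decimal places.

1 cm = 0.393701 in, so 34.78 × 0.393701 = 13.69 in.

13.69 in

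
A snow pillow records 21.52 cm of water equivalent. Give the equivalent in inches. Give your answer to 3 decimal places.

8.472 in

1 cm = 0.393701 in, so 21.52 × 0.393701 = 8.472 in.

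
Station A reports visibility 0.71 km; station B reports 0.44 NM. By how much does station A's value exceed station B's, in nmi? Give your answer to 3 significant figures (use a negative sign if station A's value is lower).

station A: 0.71 km = 0.383369 nmi.
Difference: 0.383369 − 0.440000 = -0.0566 nmi.

-0.0566 nmi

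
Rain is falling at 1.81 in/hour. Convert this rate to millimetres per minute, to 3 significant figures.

0.766 mm/minute

1.81 in/hour × 25.4 mm/in × 0.0166667 hour/minute = 0.766 mm/minute.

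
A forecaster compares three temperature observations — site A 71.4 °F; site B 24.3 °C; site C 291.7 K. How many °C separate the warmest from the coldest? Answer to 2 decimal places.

5.75 °C

site A: 71.4 °F = 21.889 °C.
site C: 291.7 K = 18.550 °C.
Spread: 24.300 − 18.550 = 5.750 °C.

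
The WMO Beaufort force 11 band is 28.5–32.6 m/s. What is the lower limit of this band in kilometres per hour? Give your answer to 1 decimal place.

28.5–32.6 m/s × 3.6 = 102.6–117.4 km/h.

102.6 km/h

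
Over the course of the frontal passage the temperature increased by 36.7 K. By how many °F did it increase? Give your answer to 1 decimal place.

66.1 °F

A change of 1 °C equals a change of 1.8 °F: Δ°F = 36.7 × 1.8 = 66.1 °F.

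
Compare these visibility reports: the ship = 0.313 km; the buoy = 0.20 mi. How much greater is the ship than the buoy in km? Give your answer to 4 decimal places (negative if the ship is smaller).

-0.0089 km

the buoy: 0.20 SM = 0.321869 km.
Difference: 0.313000 − 0.321869 = -0.0089 km.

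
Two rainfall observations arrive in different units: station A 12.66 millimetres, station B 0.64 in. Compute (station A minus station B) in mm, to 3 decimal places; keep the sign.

-3.596 mm

station B: 0.64 in = 16.25600 mm.
Difference: 12.66000 − 16.25600 = -3.596 mm.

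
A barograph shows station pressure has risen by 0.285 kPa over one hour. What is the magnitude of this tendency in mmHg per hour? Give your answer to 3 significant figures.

0.285 kPa / 1 h × 7.50062 mmHg/kPa = 2.14 mmHg/h.

2.14 mmHg per hour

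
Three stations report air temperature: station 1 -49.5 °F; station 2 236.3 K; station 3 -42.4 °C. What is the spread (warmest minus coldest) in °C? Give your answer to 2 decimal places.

8.43 °C

station 1: -49.5 °F = -45.278 °C.
station 2: 236.3 K = -36.850 °C.
Spread: (-36.850) − (-45.278) = 8.428 °C.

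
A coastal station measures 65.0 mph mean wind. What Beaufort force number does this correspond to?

Beaufort force 11

65.0 mph = 29.1 m/s, which is Beaufort 11 (violent storm, 28.5–32.6 m/s).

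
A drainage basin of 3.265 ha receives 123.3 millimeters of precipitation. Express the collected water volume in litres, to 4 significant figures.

4026000 litres

Area: 3.265 ha = 32650 m².
1 mm over 1 m² is 1 L, so volume = 123.3 × 32650 = 4025745 L ≈ 4026000 L.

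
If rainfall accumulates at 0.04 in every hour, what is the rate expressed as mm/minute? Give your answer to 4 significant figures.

0.04 in/hour × 25.4 mm/in × 0.0166667 hour/minute = 0.01693 mm/minute.

0.01693 mm/minute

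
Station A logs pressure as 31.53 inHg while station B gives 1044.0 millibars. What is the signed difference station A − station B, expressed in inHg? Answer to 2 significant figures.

station B: 1044.0 mb = 30.8293 inHg.
Difference: 31.5300 − 30.8293 = 0.70 inHg.

0.70 inHg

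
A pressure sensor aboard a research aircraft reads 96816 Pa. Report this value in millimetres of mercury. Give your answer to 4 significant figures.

726.2 mmHg

1 Pa = 0.00750062 mmHg, so 96816 × 0.00750062 = 726.2 mmHg.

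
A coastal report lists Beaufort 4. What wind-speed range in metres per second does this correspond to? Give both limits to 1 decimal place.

Beaufort 4 (moderate breeze) spans 5.5–7.9 m/s.

5.5 to 7.9 m/s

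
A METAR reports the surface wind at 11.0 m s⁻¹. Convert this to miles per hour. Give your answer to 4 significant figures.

1 m/s = 2.23694 mph, so 11.0 × 2.23694 = 24.61 mph.

24.61 mph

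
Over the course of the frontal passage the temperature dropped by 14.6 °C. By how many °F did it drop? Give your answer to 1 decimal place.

26.3 °F

Converting a difference, only the 9/5 scale factor applies: Δ°F = 14.6 × 1.8 = 26.3 °F.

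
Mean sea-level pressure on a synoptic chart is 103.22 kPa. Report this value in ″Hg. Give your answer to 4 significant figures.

30.48 inHg

1 kPa = 0.2953 inHg, so 103.22 × 0.2953 = 30.48 inHg.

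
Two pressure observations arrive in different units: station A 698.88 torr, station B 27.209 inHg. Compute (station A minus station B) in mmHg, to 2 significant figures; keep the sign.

station B: 27.209 inHg = 691.109 mmHg.
Difference: 698.880 − 691.109 = 7.8 mmHg.

7.8 mmHg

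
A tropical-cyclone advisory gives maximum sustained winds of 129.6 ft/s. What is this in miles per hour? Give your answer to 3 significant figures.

88.4 mph

1 ft/s = 0.681818 mph, so 129.6 × 0.681818 = 88.4 mph.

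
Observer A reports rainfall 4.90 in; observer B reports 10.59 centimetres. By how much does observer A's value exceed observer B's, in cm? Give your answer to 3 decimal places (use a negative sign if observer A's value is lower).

1.856 cm

observer A: 4.90 in = 12.44600 cm.
Difference: 12.44600 − 10.59000 = 1.856 cm.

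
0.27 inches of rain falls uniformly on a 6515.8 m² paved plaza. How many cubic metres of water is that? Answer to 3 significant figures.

Depth: 0.27 in × 25.4 = 6.858 mm.
1 mm over 1 m² is 1 L, so volume = 6.858 × 6515.8 = 44685.356 L = 44.7 m³.

44.7 cubic metres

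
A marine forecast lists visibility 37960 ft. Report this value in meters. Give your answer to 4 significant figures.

11570 m

1 ft = 0.3048 m, so 37960 × 0.3048 = 11570 m.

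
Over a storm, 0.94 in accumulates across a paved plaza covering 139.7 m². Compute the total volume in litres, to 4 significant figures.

Depth: 0.94 in × 25.4 = 23.876 mm.
1 mm over 1 m² is 1 L, so volume = 23.876 × 139.7 = 3335.4772 L ≈ 3335 L.

3335 litres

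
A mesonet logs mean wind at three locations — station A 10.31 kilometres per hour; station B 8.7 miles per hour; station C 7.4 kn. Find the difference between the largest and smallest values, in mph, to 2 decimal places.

station A: 10.31 km/h = 6.4063 mph.
station C: 7.4 kt = 8.5158 mph.
Spread: 8.7000 − 6.4063 = 2.29 mph.

2.29 mph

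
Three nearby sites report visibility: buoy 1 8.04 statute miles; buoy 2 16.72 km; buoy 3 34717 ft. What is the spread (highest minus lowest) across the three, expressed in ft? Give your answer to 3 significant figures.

20100 ft

buoy 1: 8.04 SM = 42451.20 ft.
buoy 2: 16.72 km = 54855.64 ft.
Spread: 54855.64 − 34717.00 = 20100 ft.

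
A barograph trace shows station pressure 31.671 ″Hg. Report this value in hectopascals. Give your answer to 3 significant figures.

1070 hPa

1 inHg = 33.8639 hPa, so 31.671 × 33.8639 = 1070 hPa.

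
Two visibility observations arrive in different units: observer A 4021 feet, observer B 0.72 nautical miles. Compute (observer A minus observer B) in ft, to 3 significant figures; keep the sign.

observer B: 0.72 nmi = 4374.80 ft.
Difference: 4021.00 − 4374.80 = -354 ft.

-354 ft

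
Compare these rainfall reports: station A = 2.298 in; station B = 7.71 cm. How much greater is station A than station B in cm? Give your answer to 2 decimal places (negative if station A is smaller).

station A: 2.298 in = 5.8369 cm.
Difference: 5.8369 − 7.7100 = -1.87 cm.

-1.87 cm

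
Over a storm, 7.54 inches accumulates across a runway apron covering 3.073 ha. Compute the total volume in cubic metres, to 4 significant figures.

Depth: 7.54 in × 25.4 = 191.516 mm.
Area: 3.073 ha = 30730 m².
1 mm over 1 m² is 1 L, so volume = 191.516 × 30730 = 5885286.7 L = 5885 m³.

5885 cubic metres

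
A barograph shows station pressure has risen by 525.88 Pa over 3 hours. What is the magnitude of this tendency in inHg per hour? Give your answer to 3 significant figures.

0.0518 inHg per hour

525.88 Pa / 3 h × 0.0002953 inHg/Pa = 0.0518 inHg/h.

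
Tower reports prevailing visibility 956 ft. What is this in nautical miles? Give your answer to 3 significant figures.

1 ft = 0.000164579 nmi, so 956 × 0.000164579 = 0.157 nmi.

0.157 nmi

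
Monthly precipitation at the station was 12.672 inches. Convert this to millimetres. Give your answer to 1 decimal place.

1 in = 25.4 mm, so 12.672 × 25.4 = 321.9 mm.

321.9 mm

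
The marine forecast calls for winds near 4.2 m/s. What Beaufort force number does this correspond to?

4.2 m/s lies in the Beaufort 3 band (gentle breeze, 3.4–5.4 m/s).

Beaufort force 3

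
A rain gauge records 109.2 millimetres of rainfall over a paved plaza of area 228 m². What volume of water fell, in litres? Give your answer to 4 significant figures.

1 mm over 1 m² is 1 L, so volume = 109.2 × 228 = 24897.6 L ≈ 24900 L.

24900 litres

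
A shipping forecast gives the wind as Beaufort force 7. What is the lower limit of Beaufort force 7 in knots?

28 kt

Beaufort 7 (near gale) spans 28–33 knots.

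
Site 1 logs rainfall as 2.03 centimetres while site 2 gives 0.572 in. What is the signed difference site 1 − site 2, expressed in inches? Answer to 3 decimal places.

0.227 in

site 1: 2.03 cm = 0.79921 in.
Difference: 0.79921 − 0.57200 = 0.227 in.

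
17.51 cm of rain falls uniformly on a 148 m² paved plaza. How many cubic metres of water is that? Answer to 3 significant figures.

Depth: 17.51 cm × 10 = 175.1 mm.
1 mm over 1 m² is 1 L, so volume = 175.1 × 148 = 25914.8 L = 25.9 m³.

25.9 cubic metres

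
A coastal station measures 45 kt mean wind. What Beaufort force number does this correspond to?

Beaufort force 9

45 kt lies in the Beaufort 9 band (strong gale, 41–47 kt).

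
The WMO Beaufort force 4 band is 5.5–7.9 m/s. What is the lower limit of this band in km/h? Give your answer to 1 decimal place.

19.8 km/h

5.5–7.9 m/s × 3.6 = 19.8–28.4 km/h.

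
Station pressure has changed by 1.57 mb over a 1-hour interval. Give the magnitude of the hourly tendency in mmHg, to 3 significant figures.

1.18 mmHg per hour

1.57 mb / 1 h × 0.750062 mmHg/mb = 1.18 mmHg/h.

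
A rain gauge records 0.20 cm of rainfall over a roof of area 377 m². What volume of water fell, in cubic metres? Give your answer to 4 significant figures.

0.7540 cubic metres

Depth: 0.20 cm × 10 = 2 mm.
1 mm over 1 m² is 1 L, so volume = 2 × 377 = 754 L = 0.7540 m³.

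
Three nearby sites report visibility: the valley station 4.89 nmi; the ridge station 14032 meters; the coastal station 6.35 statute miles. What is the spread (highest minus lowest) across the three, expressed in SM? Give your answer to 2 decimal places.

the valley station: 4.89 nmi = 5.6273 SM.
the ridge station: 14032 m = 8.7191 SM.
Spread: 8.7191 − 5.6273 = 3.09 SM.

3.09 SM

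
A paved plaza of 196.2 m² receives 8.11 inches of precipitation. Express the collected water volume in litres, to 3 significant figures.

Depth: 8.11 in × 25.4 = 205.994 mm.
1 mm over 1 m² is 1 L, so volume = 205.994 × 196.2 = 40416.023 L ≈ 40400 L.

40400 litres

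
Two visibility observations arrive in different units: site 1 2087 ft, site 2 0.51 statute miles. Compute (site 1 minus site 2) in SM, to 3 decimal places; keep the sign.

site 1: 2087 ft = 0.39527 SM.
Difference: 0.39527 − 0.51000 = -0.115 SM.

-0.115 SM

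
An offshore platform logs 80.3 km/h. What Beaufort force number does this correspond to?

80.3 km/h = 22.3 m/s, which is Beaufort 9 (strong gale, 20.8–24.4 m/s).

Beaufort force 9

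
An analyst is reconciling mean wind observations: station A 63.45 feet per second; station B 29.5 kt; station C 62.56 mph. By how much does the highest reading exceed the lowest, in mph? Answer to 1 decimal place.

28.6 mph

station A: 63.45 ft/s = 43.261 mph.
station B: 29.5 kt = 33.948 mph.
Spread: 62.560 − 33.948 = 28.6 mph.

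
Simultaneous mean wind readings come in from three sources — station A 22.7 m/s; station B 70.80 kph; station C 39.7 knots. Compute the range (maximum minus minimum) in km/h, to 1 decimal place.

10.9 km/h

station A: 22.7 m/s = 81.720 km/h.
station C: 39.7 kt = 73.524 km/h.
Spread: 81.720 − 70.800 = 10.9 km/h.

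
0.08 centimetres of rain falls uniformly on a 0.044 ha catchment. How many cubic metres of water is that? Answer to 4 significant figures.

Depth: 0.08 cm × 10 = 0.8 mm.
Area: 0.044 ha = 440 m².
1 mm over 1 m² is 1 L, so volume = 0.8 × 440 = 352 L = 0.3520 m³.

0.3520 cubic metres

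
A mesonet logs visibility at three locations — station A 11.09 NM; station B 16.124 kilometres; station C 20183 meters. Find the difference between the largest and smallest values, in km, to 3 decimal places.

4.415 km

station A: 11.09 nmi = 20.53868 km.
station C: 20183 m = 20.18300 km.
Spread: 20.53868 − 16.12400 = 4.415 km.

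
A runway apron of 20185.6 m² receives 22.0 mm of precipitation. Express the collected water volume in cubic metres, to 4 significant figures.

444.1 cubic metres

1 mm over 1 m² is 1 L, so volume = 22 × 20185.6 = 444083.2 L = 444.1 m³.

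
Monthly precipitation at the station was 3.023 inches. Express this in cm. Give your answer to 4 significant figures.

7.678 cm

1 in = 2.54 cm, so 3.023 × 2.54 = 7.678 cm.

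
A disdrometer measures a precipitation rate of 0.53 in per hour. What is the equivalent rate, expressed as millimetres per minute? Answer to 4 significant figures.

0.53 in/hour × 25.4 mm/in × 0.0166667 hour/minute = 0.2244 mm/minute.

0.2244 mm/minute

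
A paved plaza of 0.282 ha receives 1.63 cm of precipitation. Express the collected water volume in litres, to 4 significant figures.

Depth: 1.63 cm × 10 = 16.3 mm.
Area: 0.282 ha = 2820 m².
1 mm over 1 m² is 1 L, so volume = 16.3 × 2820 = 45966 L ≈ 45970 L.

45970 litres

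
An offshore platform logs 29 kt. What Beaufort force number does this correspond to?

Beaufort force 7

29 kt lies in the Beaufort 7 band (near gale, 28–33 kt).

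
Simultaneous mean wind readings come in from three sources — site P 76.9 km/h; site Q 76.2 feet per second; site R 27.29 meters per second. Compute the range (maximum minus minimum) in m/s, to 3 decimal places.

5.929 m/s

site P: 76.9 km/h = 21.36111 m/s.
site Q: 76.2 ft/s = 23.22576 m/s.
Spread: 27.29000 − 21.36111 = 5.929 m/s.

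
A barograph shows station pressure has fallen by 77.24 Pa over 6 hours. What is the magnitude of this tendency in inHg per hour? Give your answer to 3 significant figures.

77.24 Pa / 6 h × 0.0002953 inHg/Pa = 0.00380 inHg/h.

0.00380 inHg per hour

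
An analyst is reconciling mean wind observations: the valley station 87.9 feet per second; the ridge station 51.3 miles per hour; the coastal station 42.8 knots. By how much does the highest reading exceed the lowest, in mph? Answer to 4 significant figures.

the valley station: 87.9 ft/s = 59.9318 mph.
the coastal station: 42.8 kt = 49.2534 mph.
Spread: 59.9318 − 49.2534 = 10.68 mph.

10.68 mph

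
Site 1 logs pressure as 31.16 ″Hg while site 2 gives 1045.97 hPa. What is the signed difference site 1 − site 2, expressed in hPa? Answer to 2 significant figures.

9.2 hPa

site 1: 31.16 inHg = 1055.199 hPa.
Difference: 1055.199 − 1045.970 = 9.2 hPa.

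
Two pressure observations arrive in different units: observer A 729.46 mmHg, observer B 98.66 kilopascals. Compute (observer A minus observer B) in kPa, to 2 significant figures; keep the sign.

-1.4 kPa

observer A: 729.46 mmHg = 97.253 kPa.
Difference: 97.253 − 98.660 = -1.4 kPa.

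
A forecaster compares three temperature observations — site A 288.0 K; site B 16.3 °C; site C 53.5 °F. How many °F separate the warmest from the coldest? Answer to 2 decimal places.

site A: 288.0 K = 14.850 °C.
site C: 53.5 °F = 11.944 °C.
Spread: 16.300 − 11.944 = 4.356 °C = 7.84 °F.

7.84 °F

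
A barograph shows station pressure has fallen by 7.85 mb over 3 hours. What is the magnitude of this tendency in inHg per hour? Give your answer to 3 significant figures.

0.0773 inHg per hour

7.85 mb / 3 h × 0.02953 inHg/mb = 0.0773 inHg/h.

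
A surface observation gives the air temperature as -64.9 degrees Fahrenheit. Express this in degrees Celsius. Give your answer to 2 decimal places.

-53.83 °C

°C = (°F − 32) × 5/9 = (-64.9 − 32) / 1.8 = -53.83 °C.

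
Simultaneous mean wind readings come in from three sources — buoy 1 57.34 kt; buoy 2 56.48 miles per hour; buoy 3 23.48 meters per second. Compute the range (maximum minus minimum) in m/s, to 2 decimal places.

6.02 m/s

buoy 1: 57.34 kt = 29.4982 m/s.
buoy 2: 56.48 mph = 25.2488 m/s.
Spread: 29.4982 − 23.4800 = 6.02 m/s.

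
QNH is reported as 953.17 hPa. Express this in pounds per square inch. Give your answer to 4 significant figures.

13.82 psi

1 hPa = 0.0145038 psi, so 953.17 × 0.0145038 = 13.82 psi.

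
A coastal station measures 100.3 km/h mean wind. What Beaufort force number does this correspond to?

100.3 km/h = 27.9 m/s, which is Beaufort 10 (storm, 24.5–28.4 m/s).

Beaufort force 10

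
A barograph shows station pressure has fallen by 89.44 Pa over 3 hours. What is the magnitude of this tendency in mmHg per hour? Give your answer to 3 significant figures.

89.44 Pa / 3 h × 0.00750062 mmHg/Pa = 0.224 mmHg/h.

0.224 mmHg per hour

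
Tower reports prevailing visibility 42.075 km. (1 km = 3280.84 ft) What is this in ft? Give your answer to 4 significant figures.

138000 ft

1 km = 3280.84 ft, so 42.075 × 3280.84 = 138000 ft.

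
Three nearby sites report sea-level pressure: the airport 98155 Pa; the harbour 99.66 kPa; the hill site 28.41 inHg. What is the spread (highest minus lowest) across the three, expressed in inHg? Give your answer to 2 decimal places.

1.02 inHg

the airport: 98155 Pa = 28.9852 inHg.
the harbour: 99.66 kPa = 29.4296 inHg.
Spread: 29.4296 − 28.4100 = 1.02 inHg.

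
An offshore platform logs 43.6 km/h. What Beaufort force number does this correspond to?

Beaufort force 6

43.6 km/h = 12.1 m/s, which is Beaufort 6 (strong breeze, 10.8–13.8 m/s).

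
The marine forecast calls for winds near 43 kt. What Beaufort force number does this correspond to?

43 kt lies in the Beaufort 9 band (strong gale, 41–47 kt).

Beaufort force 9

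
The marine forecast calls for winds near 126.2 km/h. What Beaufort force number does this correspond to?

Beaufort force 12

126.2 km/h = 35.1 m/s, which is Beaufort 12 (hurricane force, ≥32.7 m/s).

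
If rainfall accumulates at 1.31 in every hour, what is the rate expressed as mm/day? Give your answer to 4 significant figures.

798.6 mm/day

1.31 in/hour × 25.4 mm/in × 24 hour/day = 798.6 mm/day.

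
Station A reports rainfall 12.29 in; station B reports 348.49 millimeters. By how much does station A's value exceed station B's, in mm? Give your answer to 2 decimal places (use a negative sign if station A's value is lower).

-36.32 mm

station A: 12.29 in = 312.1660 mm.
Difference: 312.1660 − 348.4900 = -36.32 mm.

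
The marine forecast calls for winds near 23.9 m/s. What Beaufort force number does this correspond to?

Beaufort force 9

23.9 m/s lies in the Beaufort 9 band (strong gale, 20.8–24.4 m/s).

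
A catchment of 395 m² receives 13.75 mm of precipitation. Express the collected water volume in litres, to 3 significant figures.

1 mm over 1 m² is 1 L, so volume = 13.75 × 395 = 5431.25 L ≈ 5430 L.

5430 litres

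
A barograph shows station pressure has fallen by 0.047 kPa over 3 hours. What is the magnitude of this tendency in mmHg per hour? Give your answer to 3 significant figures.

0.118 mmHg per hour

0.047 kPa / 3 h × 7.50062 mmHg/kPa = 0.118 mmHg/h.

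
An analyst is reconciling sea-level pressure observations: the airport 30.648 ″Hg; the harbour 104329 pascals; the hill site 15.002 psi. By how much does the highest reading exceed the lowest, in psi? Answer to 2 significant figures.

0.13 psi

the airport: 30.648 inHg = 15.0529 psi.
the harbour: 104329 Pa = 15.1316 psi.
Spread: 15.1316 − 15.0020 = 0.13 psi.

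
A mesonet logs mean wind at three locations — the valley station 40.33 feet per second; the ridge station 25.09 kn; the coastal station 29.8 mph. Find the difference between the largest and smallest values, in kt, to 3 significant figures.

2.00 kt

the valley station: 40.33 ft/s = 23.8949 kt.
the coastal station: 29.8 mph = 25.8955 kt.
Spread: 25.8955 − 23.8949 = 2.00 kt.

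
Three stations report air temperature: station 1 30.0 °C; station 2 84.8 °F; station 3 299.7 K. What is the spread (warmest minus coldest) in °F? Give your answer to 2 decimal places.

6.21 °F

station 2: 84.8 °F = 29.333 °C.
station 3: 299.7 K = 26.550 °C.
Spread: 30.000 − 26.550 = 3.450 °C = 6.21 °F.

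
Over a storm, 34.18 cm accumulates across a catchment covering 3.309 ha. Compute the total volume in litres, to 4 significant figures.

11310000 litres

Depth: 34.18 cm × 10 = 341.8 mm.
Area: 3.309 ha = 33090 m².
1 mm over 1 m² is 1 L, so volume = 341.8 × 33090 = 11310162 L ≈ 11310000 L.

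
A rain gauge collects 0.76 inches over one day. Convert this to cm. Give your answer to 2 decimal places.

1.93 cm

1 in = 2.54 cm, so 0.76 × 2.54 = 1.93 cm.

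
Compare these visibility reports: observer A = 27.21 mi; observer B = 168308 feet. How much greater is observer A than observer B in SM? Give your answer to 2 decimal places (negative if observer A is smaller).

-4.67 SM

observer B: 168308 ft = 31.8765 SM.
Difference: 27.2100 − 31.8765 = -4.67 SM.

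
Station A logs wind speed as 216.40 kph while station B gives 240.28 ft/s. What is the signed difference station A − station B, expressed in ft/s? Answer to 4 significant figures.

-43.07 ft/s

station A: 216.40 km/h = 197.2149 ft/s.
Difference: 197.2149 − 240.2800 = -43.07 ft/s.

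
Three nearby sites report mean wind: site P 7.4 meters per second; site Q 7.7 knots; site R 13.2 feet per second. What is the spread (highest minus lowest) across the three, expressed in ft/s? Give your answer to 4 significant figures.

site P: 7.4 m/s = 24.2782 ft/s.
site Q: 7.7 kt = 12.9961 ft/s.
Spread: 24.2782 − 12.9961 = 11.28 ft/s.

11.28 ft/s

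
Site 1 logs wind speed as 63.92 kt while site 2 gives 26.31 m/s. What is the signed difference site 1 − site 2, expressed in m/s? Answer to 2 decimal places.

6.57 m/s

site 1: 63.92 kt = 32.8833 m/s.
Difference: 32.8833 − 26.3100 = 6.57 m/s.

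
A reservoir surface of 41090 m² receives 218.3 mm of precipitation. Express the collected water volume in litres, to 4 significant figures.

8970000 litres

1 mm over 1 m² is 1 L, so volume = 218.3 × 41090 = 8969947 L ≈ 8970000 L.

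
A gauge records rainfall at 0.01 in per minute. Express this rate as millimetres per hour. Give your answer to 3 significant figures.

0.01 in/minute × 25.4 mm/in × 60 minute/hour = 15.2 mm/hour.

15.2 mm/hour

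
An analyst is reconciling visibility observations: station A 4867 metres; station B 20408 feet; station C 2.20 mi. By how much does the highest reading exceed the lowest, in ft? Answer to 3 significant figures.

station A: 4867 m = 15967.85 ft.
station C: 2.20 SM = 11616.00 ft.
Spread: 20408.00 − 11616.00 = 8790 ft.

8790 ft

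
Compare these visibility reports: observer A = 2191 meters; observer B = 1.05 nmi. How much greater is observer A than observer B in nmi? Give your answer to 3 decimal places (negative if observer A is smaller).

observer A: 2191 m = 1.18305 nmi.
Difference: 1.18305 − 1.05000 = 0.133 nmi.

0.133 nmi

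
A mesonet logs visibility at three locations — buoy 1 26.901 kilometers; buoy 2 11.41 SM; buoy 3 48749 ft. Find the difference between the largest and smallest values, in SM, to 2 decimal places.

7.48 SM

buoy 1: 26.901 km = 16.7155 SM.
buoy 3: 48749 ft = 9.2328 SM.
Spread: 16.7155 − 9.2328 = 7.48 SM.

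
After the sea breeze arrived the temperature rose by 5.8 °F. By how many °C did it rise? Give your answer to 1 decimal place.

A change of 1 °C equals a change of 1.8 °F: Δ°C = 5.8 × 0.5556 = 3.2 °C.

3.2 °C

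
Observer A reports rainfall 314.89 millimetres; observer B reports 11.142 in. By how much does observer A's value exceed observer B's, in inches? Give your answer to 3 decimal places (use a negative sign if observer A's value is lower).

observer A: 314.89 mm = 12.39724 in.
Difference: 12.39724 − 11.14200 = 1.255 in.

1.255 in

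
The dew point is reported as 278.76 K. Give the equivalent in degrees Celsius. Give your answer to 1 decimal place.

5.6 °C

°C = 278.76 − 273.15 = 5.6 °C.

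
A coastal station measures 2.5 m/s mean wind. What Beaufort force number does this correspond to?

2.5 m/s lies in the Beaufort 2 band (light breeze, 1.6–3.3 m/s).

Beaufort force 2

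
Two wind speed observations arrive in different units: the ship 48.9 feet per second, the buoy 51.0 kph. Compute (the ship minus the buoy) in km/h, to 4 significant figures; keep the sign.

the ship: 48.9 ft/s = 53.65699 km/h.
Difference: 53.65699 − 51.00000 = 2.657 km/h.

2.657 km/h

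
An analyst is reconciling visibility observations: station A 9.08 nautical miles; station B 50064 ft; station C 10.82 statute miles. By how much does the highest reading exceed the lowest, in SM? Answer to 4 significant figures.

1.338 SM

station A: 9.08 nmi = 10.44908 SM.
station B: 50064 ft = 9.48182 SM.
Spread: 10.82000 − 9.48182 = 1.338 SM.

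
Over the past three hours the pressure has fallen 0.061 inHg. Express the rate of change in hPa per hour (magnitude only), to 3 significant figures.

0.689 hPa per hour

0.061 inHg / 3 h × 33.8639 hPa/inHg = 0.689 hPa/h.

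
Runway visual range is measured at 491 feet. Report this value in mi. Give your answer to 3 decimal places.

0.093 SM

1 ft = 0.000189394 SM, so 491 × 0.000189394 = 0.093 SM.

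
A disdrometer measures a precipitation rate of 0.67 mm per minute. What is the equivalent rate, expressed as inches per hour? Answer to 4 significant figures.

0.67 mm/minute × 0.0393701 in/mm × 60 minute/hour = 1.583 in/hour.

1.583 in/hour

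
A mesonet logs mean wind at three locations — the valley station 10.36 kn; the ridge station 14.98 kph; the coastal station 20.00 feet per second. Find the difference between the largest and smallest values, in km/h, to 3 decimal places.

6.966 km/h

the valley station: 10.36 kt = 19.18672 km/h.
the coastal station: 20.00 ft/s = 21.94560 km/h.
Spread: 21.94560 − 14.98000 = 6.966 km/h.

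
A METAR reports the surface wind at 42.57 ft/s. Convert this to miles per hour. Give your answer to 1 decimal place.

29.0 mph

1 ft/s = 0.681818 mph, so 42.57 × 0.681818 = 29.0 mph.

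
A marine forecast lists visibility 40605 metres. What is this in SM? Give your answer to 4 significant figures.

25.23 SM

1 m = 0.000621371 SM, so 40605 × 0.000621371 = 25.23 SM.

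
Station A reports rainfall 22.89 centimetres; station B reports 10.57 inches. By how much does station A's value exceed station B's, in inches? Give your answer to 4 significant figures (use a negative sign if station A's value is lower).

-1.558 in

station A: 22.89 cm = 9.01181 in.
Difference: 9.01181 − 10.57000 = -1.558 in.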